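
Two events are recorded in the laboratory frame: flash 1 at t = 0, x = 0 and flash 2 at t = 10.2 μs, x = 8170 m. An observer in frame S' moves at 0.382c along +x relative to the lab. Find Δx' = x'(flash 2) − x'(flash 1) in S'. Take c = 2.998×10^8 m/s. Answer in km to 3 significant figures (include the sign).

Δx' ≈ 7.58 km

γ = 1/√(1 − 0.382²) = 1.0821
Δx' = γ(Δx − vΔt) = 1.0821 × (8170 m − 0.382×(2.998×10^8 m/s)×10.2×10^-6 s)
= 1.0821 × (7001.9 m) = 7.58 km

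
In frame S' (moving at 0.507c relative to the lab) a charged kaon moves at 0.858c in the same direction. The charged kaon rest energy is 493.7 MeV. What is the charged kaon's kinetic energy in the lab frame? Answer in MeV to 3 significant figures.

u_lab = (0.858 + 0.507)/(1 + 0.858×0.507) = 0.951216
γ = 1/√(1 − 0.951216²) = 3.2412
K = (γ − 1)m₀c² = (3.2412 − 1) × 493.7 = 2.2412 × 493.7 = 1110 MeV

K ≈ 1110 MeV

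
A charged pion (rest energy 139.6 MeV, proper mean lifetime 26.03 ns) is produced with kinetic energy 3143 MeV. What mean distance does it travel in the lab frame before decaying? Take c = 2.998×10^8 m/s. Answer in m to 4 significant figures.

d ≈ 183.3 m

γ = 1 + K/(m₀c²) = 1 + 3143/139.6 = 23.5143
β = √(1 − 1/γ²) = 0.999095
Dilated lifetime: γτ₀ = 23.5143 × 26.03 ns = 612.078 ns
d = βc·γτ₀ = 0.999095 × (2.998×10^8 m/s) × 6.12078×10^-7 s = 183.3 m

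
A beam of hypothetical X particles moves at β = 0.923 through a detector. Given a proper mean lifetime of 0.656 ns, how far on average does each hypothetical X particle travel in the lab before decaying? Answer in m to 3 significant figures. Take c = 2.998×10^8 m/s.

γ = 1/√(1 − 0.923²) = 2.5988
Dilated lifetime: Δt = γτ₀ = 2.5988 × 0.656 ns = 1.7048 ns
d = vΔt = 0.923c × 1.7048 ns = 2.7672×10^8 m/s × 1.7048×10^-9 s = 0.472 m

d ≈ 0.472 m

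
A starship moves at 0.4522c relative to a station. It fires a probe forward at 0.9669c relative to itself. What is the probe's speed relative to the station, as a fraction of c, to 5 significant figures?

Relativistic velocity addition: u = (u' + v)/(1 + u'v/c²)
= (0.9669 + 0.4522)/(1 + 0.9669×0.4522) = 1.4191/1.437232 = 0.98738

u ≈ 0.98738c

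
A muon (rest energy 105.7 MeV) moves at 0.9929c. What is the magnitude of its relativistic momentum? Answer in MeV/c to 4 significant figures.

p ≈ 882.3 MeV/c

γ = 1/√(1 − 0.9929²) = 8.40675
p = γβm₀c = 8.40675 × 0.9929 × 105.7 MeV/c = 882.3 MeV/c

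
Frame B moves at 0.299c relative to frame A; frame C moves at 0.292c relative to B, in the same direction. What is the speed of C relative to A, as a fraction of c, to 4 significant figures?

u ≈ 0.5435c

Compose boost 2: (0.292 + 0.299)/(1 + 0.292×0.299) = 0.5910/1.08731 = 0.5435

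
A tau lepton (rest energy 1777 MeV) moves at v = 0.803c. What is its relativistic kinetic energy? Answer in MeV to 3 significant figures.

K ≈ 1200 MeV

γ = 1/√(1 − 0.803²) = 1.6779
K = (γ − 1)m₀c² = (1.6779 − 1) × 1777 MeV = 0.67791 × 1777 MeV = 1200 MeV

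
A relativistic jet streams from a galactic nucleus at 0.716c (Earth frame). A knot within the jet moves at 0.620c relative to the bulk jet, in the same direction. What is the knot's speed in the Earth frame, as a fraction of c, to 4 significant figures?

Relativistic velocity addition: u = (u' + v)/(1 + u'v/c²)
= (0.620 + 0.716)/(1 + 0.620×0.716) = 1.336/1.44392 = 0.9253

u ≈ 0.9253c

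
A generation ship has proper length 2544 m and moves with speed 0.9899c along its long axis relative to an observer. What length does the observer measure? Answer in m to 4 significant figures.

L ≈ 360.7 m

γ = 1/√(1 − 0.9899²) = 7.05381
Length contraction: L = L₀/γ = 2544/7.05381 = 360.7 m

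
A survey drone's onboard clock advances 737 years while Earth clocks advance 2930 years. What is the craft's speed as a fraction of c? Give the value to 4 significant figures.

γ = Δt/τ₀ = 2930/737 = 3.97558
β = √(1 − 1/γ²) = √(1 − 1/3.97558²) = 0.9678

β ≈ 0.9678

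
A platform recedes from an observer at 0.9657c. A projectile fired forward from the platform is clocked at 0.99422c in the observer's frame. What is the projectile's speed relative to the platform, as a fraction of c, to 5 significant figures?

u' ≈ 0.71511c

Inverse velocity addition: u' = (u − v)/(1 − uv/c²)
= (0.99422 − 0.9657)/(1 − 0.99422×0.9657) = 0.028520/0.03988175 = 0.71511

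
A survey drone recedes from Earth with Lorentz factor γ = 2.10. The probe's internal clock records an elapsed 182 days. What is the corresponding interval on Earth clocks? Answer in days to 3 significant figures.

γ = 2.10 (given)
Time dilation: Δt = γτ₀ = 2.10 × 182 days = 382 days

Δt ≈ 382 days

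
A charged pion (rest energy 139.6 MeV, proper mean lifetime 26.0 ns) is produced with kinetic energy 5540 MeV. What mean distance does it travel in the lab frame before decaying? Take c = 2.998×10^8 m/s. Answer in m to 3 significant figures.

γ = 1 + K/(m₀c²) = 1 + 5540/139.6 = 40.685
β = √(1 − 1/γ²) = 0.99970
Dilated lifetime: γτ₀ = 40.685 × 26.0 ns = 1057.8 ns
d = βc·γτ₀ = 0.99970 × (2.998×10^8 m/s) × 1.0578×10^-6 s = 317 m

d ≈ 317 m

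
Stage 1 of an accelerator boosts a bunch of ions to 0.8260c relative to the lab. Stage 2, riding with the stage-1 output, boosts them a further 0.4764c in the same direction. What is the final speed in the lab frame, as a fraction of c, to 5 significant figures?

u ≈ 0.93462c

Compose boost 2: (0.4764 + 0.8260)/(1 + 0.4764×0.8260) = 1.3024/1.393506 = 0.93462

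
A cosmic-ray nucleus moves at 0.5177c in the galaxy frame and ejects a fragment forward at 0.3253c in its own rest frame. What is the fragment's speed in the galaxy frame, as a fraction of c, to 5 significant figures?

Compose boost 2: (0.3253 + 0.5177)/(1 + 0.3253×0.5177) = 0.84300/1.168408 = 0.72149

u ≈ 0.72149c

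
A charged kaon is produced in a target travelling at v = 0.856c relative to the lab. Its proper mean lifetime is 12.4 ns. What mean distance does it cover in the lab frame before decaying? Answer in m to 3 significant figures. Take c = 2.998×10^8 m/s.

d ≈ 6.16 m

γ = 1/√(1 − 0.856²) = 1.9343
Dilated lifetime: Δt = γτ₀ = 1.9343 × 12.4 ns = 23.986 ns
d = vΔt = 0.856c × 23.986 ns = 2.5663×10^8 m/s × 2.3986×10^-8 s = 6.16 m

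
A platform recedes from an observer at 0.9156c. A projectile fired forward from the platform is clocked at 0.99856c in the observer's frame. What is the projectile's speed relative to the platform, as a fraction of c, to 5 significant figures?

Inverse velocity addition: u' = (u − v)/(1 − uv/c²)
= (0.99856 − 0.9156)/(1 − 0.99856×0.9156) = 0.082960/0.08571846 = 0.96782

u' ≈ 0.96782c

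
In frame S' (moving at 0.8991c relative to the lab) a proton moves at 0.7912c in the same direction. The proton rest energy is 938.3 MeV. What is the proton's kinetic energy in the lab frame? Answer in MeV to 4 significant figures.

u_lab = (0.7912 + 0.8991)/(1 + 0.7912×0.8991) = 0.9876894
γ = 1/√(1 − 0.9876894²) = 6.39273
K = (γ − 1)m₀c² = (6.39273 − 1) × 938.3 = 5.39273 × 938.3 = 5060 MeV

K ≈ 5060 MeV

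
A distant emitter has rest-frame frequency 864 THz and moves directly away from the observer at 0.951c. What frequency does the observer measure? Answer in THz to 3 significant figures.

Relativistic Doppler: f_obs = f_src √((1−β)/(1+β))
= 864 × √(0.049000/1.9510) = 864 × 0.15848 = 137 THz

f_obs ≈ 137 THz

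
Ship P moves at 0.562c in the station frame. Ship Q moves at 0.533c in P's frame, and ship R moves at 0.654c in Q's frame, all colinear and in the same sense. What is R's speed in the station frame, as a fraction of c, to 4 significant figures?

u ≈ 0.9649c

Compose boost 2: (0.533 + 0.562)/(1 + 0.533×0.562) = 1.095/1.29955 = 0.842602
Compose boost 3: (0.654 + 0.842602)/(1 + 0.654×0.842602) = 1.49660/1.55106 = 0.9649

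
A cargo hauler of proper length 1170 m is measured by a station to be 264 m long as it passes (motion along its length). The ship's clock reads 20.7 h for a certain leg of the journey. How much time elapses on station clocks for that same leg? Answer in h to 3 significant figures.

Length contraction ⇒ γ = L₀/L = 1170/264 = 4.4318
Time dilation: Δt = γτ₀ = 4.4318 × 20.7 h = 91.7 h

Δt ≈ 91.7 h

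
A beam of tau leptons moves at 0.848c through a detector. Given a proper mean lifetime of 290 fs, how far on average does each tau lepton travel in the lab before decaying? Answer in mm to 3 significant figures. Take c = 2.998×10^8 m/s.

γ = 1/√(1 − 0.848²) = 1.8868
Dilated lifetime: Δt = γτ₀ = 1.8868 × 290 fs = 547.17 fs
d = vΔt = 0.848c × 547.17 fs = 2.5423×10^8 m/s × 5.4717×10^-13 s = 0.139 mm

d ≈ 0.139 mm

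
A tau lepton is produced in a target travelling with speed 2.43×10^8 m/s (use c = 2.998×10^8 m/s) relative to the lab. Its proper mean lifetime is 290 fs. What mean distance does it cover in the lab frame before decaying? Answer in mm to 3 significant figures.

β = v/c = 2.43×10^8 / 2.998×10^8 = 0.81054
γ = 1/√(1 − 0.81054²) = 1.7074
Dilated lifetime: Δt = γτ₀ = 1.7074 × 290 fs = 495.15 fs
d = vΔt = 0.81054c × 495.15 fs = 2.4300×10^8 m/s × 4.9515×10^-13 s = 0.120 mm

d ≈ 0.120 mm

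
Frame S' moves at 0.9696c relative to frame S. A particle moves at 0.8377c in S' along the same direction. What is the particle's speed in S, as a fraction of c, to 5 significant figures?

Relativistic velocity addition: u = (u' + v)/(1 + u'v/c²)
= (0.8377 + 0.9696)/(1 + 0.8377×0.9696) = 1.8073/1.812234 = 0.99728

u ≈ 0.99728c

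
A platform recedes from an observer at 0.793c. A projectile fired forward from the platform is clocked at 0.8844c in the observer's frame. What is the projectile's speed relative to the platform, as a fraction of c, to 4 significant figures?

Inverse velocity addition: u' = (u − v)/(1 − uv/c²)
= (0.8844 − 0.793)/(1 − 0.8844×0.793) = 0.09140/0.298671 = 0.3060

u' ≈ 0.3060c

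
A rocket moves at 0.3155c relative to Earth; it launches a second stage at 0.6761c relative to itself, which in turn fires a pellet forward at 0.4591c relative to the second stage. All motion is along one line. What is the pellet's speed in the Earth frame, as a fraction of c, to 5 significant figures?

u ≈ 0.92813c

Compose boost 2: (0.6761 + 0.3155)/(1 + 0.6761×0.3155) = 0.99160/1.213310 = 0.8172688
Compose boost 3: (0.4591 + 0.8172688)/(1 + 0.4591×0.8172688) = 1.276369/1.375208 = 0.92813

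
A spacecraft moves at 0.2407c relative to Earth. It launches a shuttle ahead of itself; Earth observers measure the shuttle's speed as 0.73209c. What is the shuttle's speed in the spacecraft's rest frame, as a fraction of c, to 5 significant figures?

u' ≈ 0.59650c

Inverse velocity addition: u' = (u − v)/(1 − uv/c²)
= (0.73209 − 0.2407)/(1 − 0.73209×0.2407) = 0.49139/0.8237859 = 0.59650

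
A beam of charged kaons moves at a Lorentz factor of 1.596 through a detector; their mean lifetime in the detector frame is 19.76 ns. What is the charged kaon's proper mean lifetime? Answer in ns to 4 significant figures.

τ₀ ≈ 12.38 ns

γ = 1.596 (given)
Proper time: τ₀ = Δt/γ = 19.76/1.596 = 12.38 ns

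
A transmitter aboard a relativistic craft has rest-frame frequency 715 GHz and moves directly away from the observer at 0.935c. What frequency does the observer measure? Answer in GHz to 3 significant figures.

f_obs ≈ 131 GHz

Relativistic Doppler: f_obs = f_src √((1−β)/(1+β))
= 715 × √(0.065000/1.9350) = 715 × 0.18328 = 131 GHz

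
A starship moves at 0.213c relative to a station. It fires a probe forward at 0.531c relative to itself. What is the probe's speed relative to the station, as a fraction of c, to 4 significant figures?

u ≈ 0.6684c

Relativistic velocity addition: u = (u' + v)/(1 + u'v/c²)
= (0.531 + 0.213)/(1 + 0.531×0.213) = 0.7440/1.11310 = 0.6684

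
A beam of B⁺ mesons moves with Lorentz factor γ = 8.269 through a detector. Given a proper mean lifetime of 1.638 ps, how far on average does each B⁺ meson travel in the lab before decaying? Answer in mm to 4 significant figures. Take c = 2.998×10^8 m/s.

β = √(1 − 1/γ²) = √(1 − 1/8.269²) = 0.992661
Dilated lifetime: Δt = γτ₀ = 8.269 × 1.638 ps = 13.5446 ps
d = vΔt = 0.992661c × 13.5446 ps = 2.97600×10^8 m/s × 1.35446×10^-11 s = 4.031 mm

d ≈ 4.031 mm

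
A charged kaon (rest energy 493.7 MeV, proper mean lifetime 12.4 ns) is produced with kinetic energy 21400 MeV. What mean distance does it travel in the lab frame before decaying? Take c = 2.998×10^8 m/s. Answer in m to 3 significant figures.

γ = 1 + K/(m₀c²) = 1 + 21400/493.7 = 44.346
β = √(1 − 1/γ²) = 0.99975
Dilated lifetime: γτ₀ = 44.346 × 12.4 ns = 549.89 ns
d = βc·γτ₀ = 0.99975 × (2.998×10^8 m/s) × 5.4989×10^-7 s = 165 m

d ≈ 165 m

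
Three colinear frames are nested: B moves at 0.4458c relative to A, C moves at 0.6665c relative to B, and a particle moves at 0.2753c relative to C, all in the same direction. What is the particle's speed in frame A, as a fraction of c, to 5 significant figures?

Compose boost 2: (0.6665 + 0.4458)/(1 + 0.6665×0.4458) = 1.1123/1.297126 = 0.8575113
Compose boost 3: (0.2753 + 0.8575113)/(1 + 0.2753×0.8575113) = 1.132811/1.236073 = 0.91646

u ≈ 0.91646c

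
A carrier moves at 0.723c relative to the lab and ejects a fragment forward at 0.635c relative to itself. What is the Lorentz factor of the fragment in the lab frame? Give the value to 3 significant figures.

u_lab = (0.635 + 0.723)/(1 + 0.635×0.723) = 1.358/1.45911 = 0.930708
γ = 1/√(1 − 0.930708²) = 2.73

γ ≈ 2.73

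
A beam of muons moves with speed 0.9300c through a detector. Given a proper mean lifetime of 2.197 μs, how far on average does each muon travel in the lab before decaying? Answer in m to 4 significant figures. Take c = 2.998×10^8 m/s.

d ≈ 1667 m

γ = 1/√(1 − 0.9300²) = 2.72065
Dilated lifetime: Δt = γτ₀ = 2.72065 × 2.197 μs = 5.97726 μs
d = vΔt = 0.9300c × 5.97726 μs = 2.78814×10^8 m/s × 5.97726×10^-6 s = 1667 m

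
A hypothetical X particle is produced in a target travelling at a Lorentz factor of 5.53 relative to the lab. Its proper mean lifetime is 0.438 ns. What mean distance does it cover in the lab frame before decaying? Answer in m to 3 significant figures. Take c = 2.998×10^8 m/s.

β = √(1 − 1/γ²) = √(1 − 1/5.53²) = 0.98351
Dilated lifetime: Δt = γτ₀ = 5.53 × 0.438 ns = 2.4221 ns
d = vΔt = 0.98351c × 2.4221 ns = 2.9486×10^8 m/s × 2.4221×10^-9 s = 0.714 m

d ≈ 0.714 m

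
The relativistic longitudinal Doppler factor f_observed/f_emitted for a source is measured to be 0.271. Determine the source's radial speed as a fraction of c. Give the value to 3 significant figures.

β ≈ 0.863

f_obs/f_src = √((1−β)/(1+β)) = 0.271  ⇒  (1−β)/(1+β) = 0.073441
β = |1 − D²|/(1 + D²) = |1 − 0.073441|/(1 + 0.073441) = 0.863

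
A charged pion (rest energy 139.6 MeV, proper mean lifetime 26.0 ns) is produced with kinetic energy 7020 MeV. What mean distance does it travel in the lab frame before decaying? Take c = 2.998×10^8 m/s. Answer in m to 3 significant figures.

γ = 1 + K/(m₀c²) = 1 + 7020/139.6 = 51.287
β = √(1 − 1/γ²) = 0.99981
Dilated lifetime: γτ₀ = 51.287 × 26.0 ns = 1333.4 ns
d = βc·γτ₀ = 0.99981 × (2.998×10^8 m/s) × 1.3334×10^-6 s = 400 m

d ≈ 400 m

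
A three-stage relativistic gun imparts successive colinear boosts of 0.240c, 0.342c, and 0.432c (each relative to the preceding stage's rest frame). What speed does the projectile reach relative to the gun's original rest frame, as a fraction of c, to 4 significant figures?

Compose boost 2: (0.342 + 0.240)/(1 + 0.342×0.240) = 0.5820/1.08208 = 0.537853
Compose boost 3: (0.432 + 0.537853)/(1 + 0.432×0.537853) = 0.969853/1.23235 = 0.7870

u ≈ 0.7870c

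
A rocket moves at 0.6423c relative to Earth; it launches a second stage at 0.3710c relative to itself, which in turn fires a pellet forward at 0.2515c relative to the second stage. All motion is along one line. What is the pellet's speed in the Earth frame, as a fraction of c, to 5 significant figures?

u ≈ 0.88721c

Compose boost 2: (0.3710 + 0.6423)/(1 + 0.3710×0.6423) = 1.0133/1.238293 = 0.8183037
Compose boost 3: (0.2515 + 0.8183037)/(1 + 0.2515×0.8183037) = 1.069804/1.205803 = 0.88721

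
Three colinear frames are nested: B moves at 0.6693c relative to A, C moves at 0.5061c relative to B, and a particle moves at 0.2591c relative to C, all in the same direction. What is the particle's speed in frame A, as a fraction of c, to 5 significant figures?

u ≈ 0.92636c

Compose boost 2: (0.5061 + 0.6693)/(1 + 0.5061×0.6693) = 1.1754/1.338733 = 0.8779945
Compose boost 3: (0.2591 + 0.8779945)/(1 + 0.2591×0.8779945) = 1.137095/1.227488 = 0.92636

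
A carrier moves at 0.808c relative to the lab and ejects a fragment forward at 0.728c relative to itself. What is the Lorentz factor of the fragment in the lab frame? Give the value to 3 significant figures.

u_lab = (0.728 + 0.808)/(1 + 0.728×0.808) = 1.536/1.58822 = 0.967118
γ = 1/√(1 − 0.967118²) = 3.93

γ ≈ 3.93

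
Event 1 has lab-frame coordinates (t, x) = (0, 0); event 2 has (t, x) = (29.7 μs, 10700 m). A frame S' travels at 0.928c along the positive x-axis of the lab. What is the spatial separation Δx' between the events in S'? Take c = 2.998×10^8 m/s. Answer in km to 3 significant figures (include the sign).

Δx' ≈ 6.54 km

γ = 1/√(1 − 0.928²) = 2.6840
Δx' = γ(Δx − vΔt) = 2.6840 × (10700 m − 0.928×(2.998×10^8 m/s)×29.7×10^-6 s)
= 2.6840 × (2437.0 m) = 6.54 km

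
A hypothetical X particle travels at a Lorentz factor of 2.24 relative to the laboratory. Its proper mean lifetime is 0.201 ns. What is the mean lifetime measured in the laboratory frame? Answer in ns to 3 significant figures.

γ = 2.24 (given)
Time dilation: Δt = γτ₀ = 2.24 × 0.201 ns = 0.450 ns

Δt ≈ 0.450 ns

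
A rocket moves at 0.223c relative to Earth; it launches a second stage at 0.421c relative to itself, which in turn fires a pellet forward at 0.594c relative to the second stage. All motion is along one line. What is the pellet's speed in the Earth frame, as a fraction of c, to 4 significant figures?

Compose boost 2: (0.421 + 0.223)/(1 + 0.421×0.223) = 0.6440/1.09388 = 0.588728
Compose boost 3: (0.594 + 0.588728)/(1 + 0.594×0.588728) = 1.18273/1.34970 = 0.8763

u ≈ 0.8763c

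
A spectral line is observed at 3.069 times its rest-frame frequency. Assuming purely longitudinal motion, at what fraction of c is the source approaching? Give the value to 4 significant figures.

f_obs/f_src = √((1+β)/(1−β)) = 3.069  ⇒  (1+β)/(1−β) = 9.41876
β = |1 − D²|/(1 + D²) = |1 − 9.41876|/(1 + 9.41876) = 0.8080

β ≈ 0.8080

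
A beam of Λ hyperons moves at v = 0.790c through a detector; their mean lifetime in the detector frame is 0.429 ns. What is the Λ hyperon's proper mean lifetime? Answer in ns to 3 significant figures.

γ = 1/√(1 − 0.790²) = 1.6310
Proper time: τ₀ = Δt/γ = 0.429/1.6310 = 0.263 ns

τ₀ ≈ 0.263 ns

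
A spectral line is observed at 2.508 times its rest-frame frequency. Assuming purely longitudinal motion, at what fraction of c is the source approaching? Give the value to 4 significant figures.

β ≈ 0.7257

f_obs/f_src = √((1+β)/(1−β)) = 2.508  ⇒  (1+β)/(1−β) = 6.29006
β = |1 − D²|/(1 + D²) = |1 − 6.29006|/(1 + 6.29006) = 0.7257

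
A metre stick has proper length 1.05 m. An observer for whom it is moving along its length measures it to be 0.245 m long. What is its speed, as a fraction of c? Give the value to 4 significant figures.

β ≈ 0.9724

γ = L₀/L = 1.05/0.245 = 4.28571
β = √(1 − 1/γ²) = 0.9724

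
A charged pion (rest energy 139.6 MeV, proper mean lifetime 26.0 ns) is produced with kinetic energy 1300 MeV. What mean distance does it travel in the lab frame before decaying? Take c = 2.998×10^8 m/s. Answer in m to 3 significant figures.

d ≈ 80.0 m

γ = 1 + K/(m₀c²) = 1 + 1300/139.6 = 10.312
β = √(1 − 1/γ²) = 0.99529
Dilated lifetime: γτ₀ = 10.312 × 26.0 ns = 268.12 ns
d = βc·γτ₀ = 0.99529 × (2.998×10^8 m/s) × 2.6812×10^-7 s = 80.0 m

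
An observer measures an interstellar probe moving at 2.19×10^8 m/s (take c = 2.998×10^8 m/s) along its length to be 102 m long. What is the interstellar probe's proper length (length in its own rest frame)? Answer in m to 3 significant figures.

L₀ ≈ 149 m

β = v/c = 2.19×10^8 / 2.998×10^8 = 0.73049
γ = 1/√(1 − 0.73049²) = 1.4643
L₀ = γL = 1.4643 × 102 = 149 m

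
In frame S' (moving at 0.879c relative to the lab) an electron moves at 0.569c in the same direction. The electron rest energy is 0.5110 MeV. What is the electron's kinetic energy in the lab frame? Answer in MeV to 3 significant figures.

K ≈ 1.44 MeV

u_lab = (0.569 + 0.879)/(1 + 0.569×0.879) = 0.965236
γ = 1/√(1 − 0.965236²) = 3.8259
K = (γ − 1)m₀c² = (3.8259 − 1) × 0.5110 = 2.8259 × 0.5110 = 1.44 MeV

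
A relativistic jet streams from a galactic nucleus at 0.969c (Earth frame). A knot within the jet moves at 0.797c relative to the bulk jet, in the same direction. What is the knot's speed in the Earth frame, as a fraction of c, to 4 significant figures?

u ≈ 0.9964c

Relativistic velocity addition: u = (u' + v)/(1 + u'v/c²)
= (0.797 + 0.969)/(1 + 0.797×0.969) = 1.766/1.77229 = 0.9964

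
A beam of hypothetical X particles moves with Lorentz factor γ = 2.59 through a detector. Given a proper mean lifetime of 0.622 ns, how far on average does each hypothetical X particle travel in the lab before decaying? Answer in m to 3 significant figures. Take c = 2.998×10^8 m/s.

β = √(1 − 1/γ²) = √(1 − 1/2.59²) = 0.92246
Dilated lifetime: Δt = γτ₀ = 2.59 × 0.622 ns = 1.6110 ns
d = vΔt = 0.92246c × 1.6110 ns = 2.7655×10^8 m/s × 1.6110×10^-9 s = 0.446 m

d ≈ 0.446 m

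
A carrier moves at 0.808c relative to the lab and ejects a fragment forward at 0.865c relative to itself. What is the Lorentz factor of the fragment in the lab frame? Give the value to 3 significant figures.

u_lab = (0.865 + 0.808)/(1 + 0.865×0.808) = 1.673/1.69892 = 0.984743
γ = 1/√(1 − 0.984743²) = 5.75

γ ≈ 5.75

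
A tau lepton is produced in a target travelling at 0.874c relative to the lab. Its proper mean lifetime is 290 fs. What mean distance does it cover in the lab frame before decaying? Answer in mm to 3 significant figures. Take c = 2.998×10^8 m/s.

d ≈ 0.156 mm

γ = 1/√(1 − 0.874²) = 2.0579
Dilated lifetime: Δt = γτ₀ = 2.0579 × 290 fs = 596.80 fs
d = vΔt = 0.874c × 596.80 fs = 2.6203×10^8 m/s × 5.9680×10^-13 s = 0.156 mm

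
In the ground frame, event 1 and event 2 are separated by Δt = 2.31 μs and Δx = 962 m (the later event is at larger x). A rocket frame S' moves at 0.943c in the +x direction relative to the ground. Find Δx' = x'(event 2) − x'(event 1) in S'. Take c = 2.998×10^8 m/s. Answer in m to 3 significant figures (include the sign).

Δx' ≈ 928 m

γ = 1/√(1 − 0.943²) = 3.0049
Δx' = γ(Δx − vΔt) = 3.0049 × (962 m − 0.943×(2.998×10^8 m/s)×2.31×10^-6 s)
= 3.0049 × (308.94 m) = 928 m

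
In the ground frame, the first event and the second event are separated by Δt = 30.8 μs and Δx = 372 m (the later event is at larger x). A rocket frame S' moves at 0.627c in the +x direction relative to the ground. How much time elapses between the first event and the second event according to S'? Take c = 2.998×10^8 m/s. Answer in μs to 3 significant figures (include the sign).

Δt' ≈ 38.5 μs

γ = 1/√(1 − 0.627²) = 1.2837
Δt' = γ(Δt − vΔx/c²) = 1.2837 × (30.8 μs − 0.627×372 m / (2.998×10^8 m/s))
= 1.2837 × (30.022 μs) = 38.5 μs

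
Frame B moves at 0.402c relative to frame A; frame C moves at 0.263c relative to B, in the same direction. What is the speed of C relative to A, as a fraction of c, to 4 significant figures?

Compose boost 2: (0.263 + 0.402)/(1 + 0.263×0.402) = 0.6650/1.10573 = 0.6014

u ≈ 0.6014c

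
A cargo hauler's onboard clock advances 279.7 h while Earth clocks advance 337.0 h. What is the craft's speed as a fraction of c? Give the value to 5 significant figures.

γ = Δt/τ₀ = 337.0/279.7 = 1.204862
β = √(1 − 1/γ²) = √(1 − 1/1.204862²) = 0.55781

β ≈ 0.55781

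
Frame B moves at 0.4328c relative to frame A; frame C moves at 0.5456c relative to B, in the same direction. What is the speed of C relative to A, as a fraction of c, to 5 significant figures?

u ≈ 0.79150c

Compose boost 2: (0.5456 + 0.4328)/(1 + 0.5456×0.4328) = 0.97840/1.236136 = 0.79150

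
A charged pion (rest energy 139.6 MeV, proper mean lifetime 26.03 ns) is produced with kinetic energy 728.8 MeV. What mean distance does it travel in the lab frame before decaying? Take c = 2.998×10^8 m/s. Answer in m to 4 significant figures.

γ = 1 + K/(m₀c²) = 1 + 728.8/139.6 = 6.22063
β = √(1 − 1/γ²) = 0.986994
Dilated lifetime: γτ₀ = 6.22063 × 26.03 ns = 161.923 ns
d = βc·γτ₀ = 0.986994 × (2.998×10^8 m/s) × 1.61923×10^-7 s = 47.91 m

d ≈ 47.91 m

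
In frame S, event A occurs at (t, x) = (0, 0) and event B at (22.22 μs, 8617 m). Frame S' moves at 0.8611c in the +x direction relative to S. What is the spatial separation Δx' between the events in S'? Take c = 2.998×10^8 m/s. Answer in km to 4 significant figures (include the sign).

γ = 1/√(1 − 0.8611²) = 1.96682
Δx' = γ(Δx − vΔt) = 1.96682 × (8617 m − 0.8611×(2.998×10^8 m/s)×22.22×10^-6 s)
= 1.96682 × (2880.73 m) = 5.666 km

Δx' ≈ 5.666 km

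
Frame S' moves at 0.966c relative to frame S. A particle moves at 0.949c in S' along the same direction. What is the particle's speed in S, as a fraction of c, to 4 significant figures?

u ≈ 0.9991c

Relativistic velocity addition: u = (u' + v)/(1 + u'v/c²)
= (0.949 + 0.966)/(1 + 0.949×0.966) = 1.915/1.91673 = 0.9991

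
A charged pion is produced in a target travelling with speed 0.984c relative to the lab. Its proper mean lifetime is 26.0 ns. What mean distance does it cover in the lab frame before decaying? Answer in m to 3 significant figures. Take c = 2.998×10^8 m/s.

γ = 1/√(1 − 0.984²) = 5.6127
Dilated lifetime: Δt = γτ₀ = 5.6127 × 26.0 ns = 145.93 ns
d = vΔt = 0.984c × 145.93 ns = 2.9500×10^8 m/s × 1.4593×10^-7 s = 43.0 m

d ≈ 43.0 m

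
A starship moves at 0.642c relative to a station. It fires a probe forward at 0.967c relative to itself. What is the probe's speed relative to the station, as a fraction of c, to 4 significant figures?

u ≈ 0.9927c

Relativistic velocity addition: u = (u' + v)/(1 + u'v/c²)
= (0.967 + 0.642)/(1 + 0.967×0.642) = 1.609/1.62081 = 0.9927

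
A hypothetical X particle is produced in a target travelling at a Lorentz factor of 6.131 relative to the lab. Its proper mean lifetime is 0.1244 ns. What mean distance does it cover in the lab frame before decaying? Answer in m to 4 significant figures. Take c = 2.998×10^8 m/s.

d ≈ 0.2256 m

β = √(1 − 1/γ²) = √(1 − 1/6.131²) = 0.986609
Dilated lifetime: Δt = γτ₀ = 6.131 × 0.1244 ns = 0.762696 ns
d = vΔt = 0.986609c × 0.762696 ns = 2.95785×10^8 m/s × 7.62696×10^-10 s = 0.2256 m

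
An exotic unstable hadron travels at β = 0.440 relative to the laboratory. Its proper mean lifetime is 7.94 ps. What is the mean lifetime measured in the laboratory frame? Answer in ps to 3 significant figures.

γ = 1/√(1 − 0.440²) = 1.1136
Time dilation: Δt = γτ₀ = 1.1136 × 7.94 ps = 8.84 ps

Δt ≈ 8.84 ps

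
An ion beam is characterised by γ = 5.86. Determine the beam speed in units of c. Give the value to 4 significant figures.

β ≈ 0.9853

β = √(1 − 1/γ²) = √(1 − 1/5.86²) = √(0.970879) = 0.9853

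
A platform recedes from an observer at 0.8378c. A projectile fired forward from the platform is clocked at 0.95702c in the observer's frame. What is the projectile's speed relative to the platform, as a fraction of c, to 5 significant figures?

Inverse velocity addition: u' = (u − v)/(1 − uv/c²)
= (0.95702 − 0.8378)/(1 − 0.95702×0.8378) = 0.11922/0.1982086 = 0.60149

u' ≈ 0.60149c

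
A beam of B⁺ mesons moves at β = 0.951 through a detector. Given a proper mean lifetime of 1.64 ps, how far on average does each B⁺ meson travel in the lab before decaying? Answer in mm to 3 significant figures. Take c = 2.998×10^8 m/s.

γ = 1/√(1 − 0.951²) = 3.2342
Dilated lifetime: Δt = γτ₀ = 3.2342 × 1.64 ps = 5.3042 ps
d = vΔt = 0.951c × 5.3042 ps = 2.8511×10^8 m/s × 5.3042×10^-12 s = 1.51 mm

d ≈ 1.51 mm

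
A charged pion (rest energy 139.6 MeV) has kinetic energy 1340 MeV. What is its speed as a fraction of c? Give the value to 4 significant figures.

γ = 1 + K/(m₀c²) = 1 + 1340/139.6 = 10.5989
β = √(1 − 1/γ²) = 0.9955

β ≈ 0.9955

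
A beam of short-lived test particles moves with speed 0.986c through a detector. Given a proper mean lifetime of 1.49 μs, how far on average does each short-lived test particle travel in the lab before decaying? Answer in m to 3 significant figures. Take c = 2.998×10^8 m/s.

γ = 1/√(1 − 0.986²) = 5.9972
Dilated lifetime: Δt = γτ₀ = 5.9972 × 1.49 μs = 8.9358 μs
d = vΔt = 0.986c × 8.9358 μs = 2.9560×10^8 m/s × 8.9358×10^-6 s = 2640 m

d ≈ 2640 m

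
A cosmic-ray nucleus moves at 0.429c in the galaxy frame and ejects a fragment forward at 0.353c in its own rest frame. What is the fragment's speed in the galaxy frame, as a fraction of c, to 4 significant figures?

u ≈ 0.6792c

Compose boost 2: (0.353 + 0.429)/(1 + 0.353×0.429) = 0.7820/1.15144 = 0.6792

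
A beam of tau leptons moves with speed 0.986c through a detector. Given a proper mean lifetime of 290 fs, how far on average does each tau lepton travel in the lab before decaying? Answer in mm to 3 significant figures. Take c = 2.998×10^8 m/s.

d ≈ 0.514 mm

γ = 1/√(1 − 0.986²) = 5.9972
Dilated lifetime: Δt = γτ₀ = 5.9972 × 290 fs = 1739.2 fs
d = vΔt = 0.986c × 1739.2 fs = 2.9560×10^8 m/s × 1.7392×10^-12 s = 0.514 mm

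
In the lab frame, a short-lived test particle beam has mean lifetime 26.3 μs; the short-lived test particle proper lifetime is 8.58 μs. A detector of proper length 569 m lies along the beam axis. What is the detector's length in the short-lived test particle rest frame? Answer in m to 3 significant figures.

Time dilation ⇒ γ = Δt/τ₀ = 26.3/8.58 = 3.0653
Length contraction: L = L₀/γ = 569/3.0653 = 186 m

L ≈ 186 m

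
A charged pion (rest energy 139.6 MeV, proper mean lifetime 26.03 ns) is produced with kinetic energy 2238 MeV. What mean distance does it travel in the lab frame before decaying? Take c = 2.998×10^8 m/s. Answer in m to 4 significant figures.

γ = 1 + K/(m₀c²) = 1 + 2238/139.6 = 17.0315
β = √(1 − 1/γ²) = 0.998275
Dilated lifetime: γτ₀ = 17.0315 × 26.03 ns = 443.330 ns
d = βc·γτ₀ = 0.998275 × (2.998×10^8 m/s) × 4.43330×10^-7 s = 132.7 m

d ≈ 132.7 m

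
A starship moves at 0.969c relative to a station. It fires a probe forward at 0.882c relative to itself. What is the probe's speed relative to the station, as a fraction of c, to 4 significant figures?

u ≈ 0.9980c

Relativistic velocity addition: u = (u' + v)/(1 + u'v/c²)
= (0.882 + 0.969)/(1 + 0.882×0.969) = 1.851/1.85466 = 0.9980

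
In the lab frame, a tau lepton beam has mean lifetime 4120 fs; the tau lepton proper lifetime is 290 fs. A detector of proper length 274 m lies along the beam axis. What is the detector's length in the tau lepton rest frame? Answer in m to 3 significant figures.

L ≈ 19.3 m

Time dilation ⇒ γ = Δt/τ₀ = 4120/290 = 14.207
Length contraction: L = L₀/γ = 274/14.207 = 19.3 m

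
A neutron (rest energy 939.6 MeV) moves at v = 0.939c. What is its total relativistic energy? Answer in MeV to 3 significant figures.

E ≈ 2730 MeV

γ = 1/√(1 − 0.939²) = 2.9077
E = γm₀c² = 2.9077 × 939.6 MeV = 2730 MeV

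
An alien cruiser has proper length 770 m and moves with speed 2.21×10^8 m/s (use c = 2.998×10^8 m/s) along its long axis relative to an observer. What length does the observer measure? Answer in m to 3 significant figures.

L ≈ 520 m

β = v/c = 2.21×10^8 / 2.998×10^8 = 0.73716
γ = 1/√(1 − 0.73716²) = 1.4799
Length contraction: L = L₀/γ = 770/1.4799 = 520 m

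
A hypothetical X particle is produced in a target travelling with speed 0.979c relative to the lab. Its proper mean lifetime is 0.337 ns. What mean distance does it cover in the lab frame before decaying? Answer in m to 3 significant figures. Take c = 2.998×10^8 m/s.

γ = 1/√(1 − 0.979²) = 4.9053
Dilated lifetime: Δt = γτ₀ = 4.9053 × 0.337 ns = 1.6531 ns
d = vΔt = 0.979c × 1.6531 ns = 2.9350×10^8 m/s × 1.6531×10^-9 s = 0.485 m

d ≈ 0.485 m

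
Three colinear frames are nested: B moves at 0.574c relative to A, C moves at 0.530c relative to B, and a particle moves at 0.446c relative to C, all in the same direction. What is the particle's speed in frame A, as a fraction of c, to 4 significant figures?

Compose boost 2: (0.530 + 0.574)/(1 + 0.530×0.574) = 1.104/1.30422 = 0.846483
Compose boost 3: (0.446 + 0.846483)/(1 + 0.446×0.846483) = 1.29248/1.37753 = 0.9383

u ≈ 0.9383c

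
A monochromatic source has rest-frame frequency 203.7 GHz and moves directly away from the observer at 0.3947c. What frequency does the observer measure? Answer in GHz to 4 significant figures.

f_obs ≈ 134.2 GHz

Relativistic Doppler: f_obs = f_src √((1−β)/(1+β))
= 203.7 × √(0.605300/1.39470) = 203.7 × 0.658787 = 134.2 GHz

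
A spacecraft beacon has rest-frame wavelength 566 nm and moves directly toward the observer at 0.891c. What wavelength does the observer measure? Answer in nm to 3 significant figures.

λ_obs ≈ 136 nm

Relativistic Doppler: λ_obs = λ_src √((1−β)/(1+β))
= 566 × √(0.10900/1.8910) = 566 × 0.24009 = 136 nm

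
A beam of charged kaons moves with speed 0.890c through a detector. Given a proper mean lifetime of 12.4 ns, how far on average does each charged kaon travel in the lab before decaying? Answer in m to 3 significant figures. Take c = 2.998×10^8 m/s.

γ = 1/√(1 − 0.890²) = 2.1932
Dilated lifetime: Δt = γτ₀ = 2.1932 × 12.4 ns = 27.195 ns
d = vΔt = 0.890c × 27.195 ns = 2.6682×10^8 m/s × 2.7195×10^-8 s = 7.26 m

d ≈ 7.26 m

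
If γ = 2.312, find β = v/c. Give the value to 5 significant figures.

β ≈ 0.90162

β = √(1 − 1/γ²) = √(1 − 1/2.312²) = √(0.8129213) = 0.90162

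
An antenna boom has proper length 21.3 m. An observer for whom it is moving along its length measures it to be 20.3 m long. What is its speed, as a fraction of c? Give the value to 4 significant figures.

γ = L₀/L = 21.3/20.3 = 1.04926
β = √(1 − 1/γ²) = 0.3028

β ≈ 0.3028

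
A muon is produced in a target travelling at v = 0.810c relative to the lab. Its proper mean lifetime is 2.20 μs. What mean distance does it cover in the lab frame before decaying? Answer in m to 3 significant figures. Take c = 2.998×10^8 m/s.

γ = 1/√(1 − 0.810²) = 1.7052
Dilated lifetime: Δt = γτ₀ = 1.7052 × 2.20 μs = 3.7515 μs
d = vΔt = 0.810c × 3.7515 μs = 2.4284×10^8 m/s × 3.7515×10^-6 s = 911 m

d ≈ 911 m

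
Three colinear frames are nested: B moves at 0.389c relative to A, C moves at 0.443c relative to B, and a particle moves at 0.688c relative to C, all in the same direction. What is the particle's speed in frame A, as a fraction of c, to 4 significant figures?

Compose boost 2: (0.443 + 0.389)/(1 + 0.443×0.389) = 0.8320/1.17233 = 0.709700
Compose boost 3: (0.688 + 0.709700)/(1 + 0.688×0.709700) = 1.39770/1.48827 = 0.9391

u ≈ 0.9391c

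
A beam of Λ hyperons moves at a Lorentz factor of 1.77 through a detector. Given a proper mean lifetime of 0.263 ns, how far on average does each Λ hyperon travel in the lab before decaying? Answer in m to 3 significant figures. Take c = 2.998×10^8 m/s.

d ≈ 0.115 m

β = √(1 − 1/γ²) = √(1 − 1/1.77²) = 0.82511
Dilated lifetime: Δt = γτ₀ = 1.77 × 0.263 ns = 0.46551 ns
d = vΔt = 0.82511c × 0.46551 ns = 2.4737×10^8 m/s × 4.6551×10^-10 s = 0.115 m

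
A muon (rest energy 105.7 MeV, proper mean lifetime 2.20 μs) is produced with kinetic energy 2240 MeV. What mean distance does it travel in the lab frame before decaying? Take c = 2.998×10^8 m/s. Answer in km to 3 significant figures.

d ≈ 14.6 km

γ = 1 + K/(m₀c²) = 1 + 2240/105.7 = 22.192
β = √(1 − 1/γ²) = 0.99898
Dilated lifetime: γτ₀ = 22.192 × 2.20 μs = 48.823 μs
d = βc·γτ₀ = 0.99898 × (2.998×10^8 m/s) × 4.8823×10^-5 s = 14.6 km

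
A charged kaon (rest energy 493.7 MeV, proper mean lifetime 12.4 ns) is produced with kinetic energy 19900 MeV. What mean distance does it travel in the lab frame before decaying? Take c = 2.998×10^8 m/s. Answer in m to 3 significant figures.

d ≈ 154 m

γ = 1 + K/(m₀c²) = 1 + 19900/493.7 = 41.308
β = √(1 − 1/γ²) = 0.99971
Dilated lifetime: γτ₀ = 41.308 × 12.4 ns = 512.22 ns
d = βc·γτ₀ = 0.99971 × (2.998×10^8 m/s) × 5.1222×10^-7 s = 154 m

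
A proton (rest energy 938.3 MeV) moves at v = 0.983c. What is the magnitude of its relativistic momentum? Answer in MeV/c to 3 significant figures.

p ≈ 5020 MeV/c

γ = 1/√(1 − 0.983²) = 5.4465
p = γβm₀c = 5.4465 × 0.983 × 938.3 MeV/c = 5020 MeV/c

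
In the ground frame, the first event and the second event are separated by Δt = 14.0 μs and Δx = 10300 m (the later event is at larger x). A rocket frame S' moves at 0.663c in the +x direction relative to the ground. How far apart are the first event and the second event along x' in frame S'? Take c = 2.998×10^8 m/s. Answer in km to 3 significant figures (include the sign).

Δx' ≈ 10.0 km

γ = 1/√(1 − 0.663²) = 1.3358
Δx' = γ(Δx − vΔt) = 1.3358 × (10300 m − 0.663×(2.998×10^8 m/s)×14.0×10^-6 s)
= 1.3358 × (7517.3 m) = 10.0 km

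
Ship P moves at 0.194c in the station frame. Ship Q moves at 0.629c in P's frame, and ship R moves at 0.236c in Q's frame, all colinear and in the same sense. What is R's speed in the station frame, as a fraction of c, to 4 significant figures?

Compose boost 2: (0.629 + 0.194)/(1 + 0.629×0.194) = 0.8230/1.12203 = 0.733495
Compose boost 3: (0.236 + 0.733495)/(1 + 0.236×0.733495) = 0.969495/1.17310 = 0.8264

u ≈ 0.8264c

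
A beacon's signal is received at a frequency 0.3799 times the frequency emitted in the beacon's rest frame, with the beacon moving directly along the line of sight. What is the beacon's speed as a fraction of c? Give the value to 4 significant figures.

f_obs/f_src = √((1−β)/(1+β)) = 0.3799  ⇒  (1−β)/(1+β) = 0.144324
β = |1 − D²|/(1 + D²) = |1 − 0.144324|/(1 + 0.144324) = 0.7478

β ≈ 0.7478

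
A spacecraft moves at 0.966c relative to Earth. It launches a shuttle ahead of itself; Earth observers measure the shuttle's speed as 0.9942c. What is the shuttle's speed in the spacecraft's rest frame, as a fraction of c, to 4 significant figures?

Inverse velocity addition: u' = (u − v)/(1 − uv/c²)
= (0.9942 − 0.966)/(1 − 0.9942×0.966) = 0.02820/0.0396028 = 0.7121

u' ≈ 0.7121c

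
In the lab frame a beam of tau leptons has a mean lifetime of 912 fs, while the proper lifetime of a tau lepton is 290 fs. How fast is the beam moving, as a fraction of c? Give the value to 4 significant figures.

β ≈ 0.9481

γ = Δt/τ₀ = 912/290 = 3.14483
β = √(1 − 1/γ²) = √(1 − 1/3.14483²) = 0.9481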